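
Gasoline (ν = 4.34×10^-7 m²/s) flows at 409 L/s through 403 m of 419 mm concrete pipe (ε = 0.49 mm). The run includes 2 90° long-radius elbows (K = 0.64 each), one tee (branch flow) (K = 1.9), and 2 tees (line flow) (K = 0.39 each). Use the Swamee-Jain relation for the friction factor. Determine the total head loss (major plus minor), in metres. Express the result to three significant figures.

V = 4Q/(πD²) = 2.966 m/s; V²/2g = 0.4484 m
Re = 2.86×10^6, ε/D = 0.00117 → f = 0.02055 (Swamee-Jain)
Major: h_f = f(L/D)·V²/2g = 0.02055·961.8·0.4484 = 8.862 m
Minor: ΣK = 3.96; h_m = ΣK·V²/2g = 1.776 m
Total H_L = 8.862 + 1.776 = 10.64 m

H_L ≈ 10.6 m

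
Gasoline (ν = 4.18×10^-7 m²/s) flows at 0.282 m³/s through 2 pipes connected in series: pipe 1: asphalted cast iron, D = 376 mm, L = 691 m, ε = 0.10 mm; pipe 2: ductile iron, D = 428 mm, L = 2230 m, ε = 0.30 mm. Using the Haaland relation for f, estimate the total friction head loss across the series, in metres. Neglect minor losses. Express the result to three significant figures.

Pipe 1: V = 2.540 m/s, Re = 2.28×10^6, ε/D = 2.66×10^-4, f = 0.01491, h_1 = f(L/D)V²/2g = 9.007 m
Pipe 2: V = 1.960 m/s, Re = 2.01×10^6, ε/D = 7.01×10^-4, f = 0.01825, h_2 = f(L/D)V²/2g = 18.62 m
Series → Q common, losses add: H = Σh = 27.63 m

H ≈ 27.6 m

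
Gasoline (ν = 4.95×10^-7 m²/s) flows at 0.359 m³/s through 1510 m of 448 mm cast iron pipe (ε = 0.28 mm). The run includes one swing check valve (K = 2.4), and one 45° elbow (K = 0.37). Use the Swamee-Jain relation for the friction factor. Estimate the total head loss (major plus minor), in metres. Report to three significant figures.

H_L ≈ 16.6 m

V = 4Q/(πD²) = 2.277 m/s; V²/2g = 0.2644 m
Re = 2.06×10^6, ε/D = 6.25×10^-4 → f = 0.01785 (Swamee-Jain)
Major: h_f = f(L/D)·V²/2g = 0.01785·3371·0.2644 = 15.90 m
Minor: ΣK = 2.77; h_m = ΣK·V²/2g = 0.7323 m
Total H_L = 15.90 + 0.7323 = 16.63 m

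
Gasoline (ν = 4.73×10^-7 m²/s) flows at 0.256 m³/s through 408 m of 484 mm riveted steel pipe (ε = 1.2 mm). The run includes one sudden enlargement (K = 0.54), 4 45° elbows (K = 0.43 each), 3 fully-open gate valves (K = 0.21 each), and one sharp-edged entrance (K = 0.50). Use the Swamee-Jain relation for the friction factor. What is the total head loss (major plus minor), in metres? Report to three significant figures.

H_L ≈ 2.41 m

V = 4Q/(πD²) = 1.391 m/s; V²/2g = 0.09868 m
Re = 1.42×10^6, ε/D = 0.00248 → f = 0.02499 (Swamee-Jain)
Major: h_f = f(L/D)·V²/2g = 0.02499·843.0·0.09868 = 2.078 m
Minor: ΣK = 3.39; h_m = ΣK·V²/2g = 0.3345 m
Total H_L = 2.078 + 0.3345 = 2.413 m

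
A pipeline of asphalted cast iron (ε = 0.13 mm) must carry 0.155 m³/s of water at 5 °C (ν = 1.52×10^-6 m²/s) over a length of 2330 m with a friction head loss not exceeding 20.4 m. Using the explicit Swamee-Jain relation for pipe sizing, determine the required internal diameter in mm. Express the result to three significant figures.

D ≈ 336 mm

Swamee-Jain (Type III): D = 0.66·[ε^1.25·(LQ²/(gh_f))^4.75 + ν·Q^9.4·(L/(gh_f))^5.2]^0.04
LQ²/(gh_f) = 0.2797; L/(gh_f) = 11.64
Term 1 = ε^1.25·(…)^4.75 = 3.27×10^-8; Term 2 = ν·Q^9.4·(…)^5.2 = 1.30×10^-8
D = 0.66·(3.27×10^-8 + 1.30×10^-8)^0.04 = 0.3357 m = 336 mm
Check: V = 1.75 m/s, Re = 3.87×10^5, f = 0.01731, h_f = 18.8 m ≈ 20.4 m ✓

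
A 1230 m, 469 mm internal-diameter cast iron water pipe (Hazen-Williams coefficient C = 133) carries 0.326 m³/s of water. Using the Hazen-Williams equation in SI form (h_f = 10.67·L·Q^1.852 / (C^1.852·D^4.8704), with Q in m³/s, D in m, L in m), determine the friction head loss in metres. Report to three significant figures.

h_f = 10.67·1230·0.326^1.852 / (133^1.852·0.469^4.8704) = 7.668 m

h_f ≈ 7.67 m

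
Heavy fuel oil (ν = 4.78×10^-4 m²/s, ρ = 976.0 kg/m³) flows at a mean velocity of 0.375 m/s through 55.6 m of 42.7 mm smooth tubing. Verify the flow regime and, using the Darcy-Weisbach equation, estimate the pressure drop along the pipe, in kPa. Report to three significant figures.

Re = VD/ν = 0.375·0.04270/4.78×10^-4 = 33.5 → laminar (Re < 2300)
f = 64/Re = 1.911
h_f = f(L/D)V²/(2g) = 1.911·(55.6/0.04270)·0.375²/(2·9.81) = 17.83 m
Δp = ρg·h_f = 976.0·9.81·17.83 = 170.7 kPa

Δp ≈ 171 kPa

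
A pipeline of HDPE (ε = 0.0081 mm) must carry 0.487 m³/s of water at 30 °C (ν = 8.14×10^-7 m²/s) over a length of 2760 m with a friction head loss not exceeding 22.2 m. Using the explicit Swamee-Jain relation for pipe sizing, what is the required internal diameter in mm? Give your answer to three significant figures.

D ≈ 490 mm

Swamee-Jain (Type III): D = 0.66·[ε^1.25·(LQ²/(gh_f))^4.75 + ν·Q^9.4·(L/(gh_f))^5.2]^0.04
LQ²/(gh_f) = 3.006; L/(gh_f) = 12.67
Term 1 = ε^1.25·(…)^4.75 = 8.05×10^-5; Term 2 = ν·Q^9.4·(…)^5.2 = 5.11×10^-4
D = 0.66·(8.05×10^-5 + 5.11×10^-4)^0.04 = 0.4903 m = 490 mm
Check: V = 2.58 m/s, Re = 1.55×10^6, f = 0.01130, h_f = 21.6 m ≈ 22.2 m ✓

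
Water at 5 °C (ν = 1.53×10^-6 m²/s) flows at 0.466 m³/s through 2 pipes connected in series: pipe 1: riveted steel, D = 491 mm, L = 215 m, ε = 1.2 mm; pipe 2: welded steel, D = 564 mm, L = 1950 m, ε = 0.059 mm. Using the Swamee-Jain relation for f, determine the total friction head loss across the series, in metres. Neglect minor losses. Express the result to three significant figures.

Pipe 1: V = 2.461 m/s, Re = 7.90×10^5, ε/D = 0.00244, f = 0.02501, h_1 = f(L/D)V²/2g = 3.380 m
Pipe 2: V = 1.865 m/s, Re = 6.88×10^5, ε/D = 1.05×10^-4, f = 0.01404, h_2 = f(L/D)V²/2g = 8.608 m
Series → Q common, losses add: H = Σh = 11.99 m

H ≈ 12.0 m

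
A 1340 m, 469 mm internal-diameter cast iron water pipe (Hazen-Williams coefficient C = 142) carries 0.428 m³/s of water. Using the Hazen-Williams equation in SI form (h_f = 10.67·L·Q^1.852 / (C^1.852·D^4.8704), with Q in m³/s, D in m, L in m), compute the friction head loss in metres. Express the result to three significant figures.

h_f = 10.67·1340·0.428^1.852 / (142^1.852·0.469^4.8704) = 12.25 m

h_f ≈ 12.3 m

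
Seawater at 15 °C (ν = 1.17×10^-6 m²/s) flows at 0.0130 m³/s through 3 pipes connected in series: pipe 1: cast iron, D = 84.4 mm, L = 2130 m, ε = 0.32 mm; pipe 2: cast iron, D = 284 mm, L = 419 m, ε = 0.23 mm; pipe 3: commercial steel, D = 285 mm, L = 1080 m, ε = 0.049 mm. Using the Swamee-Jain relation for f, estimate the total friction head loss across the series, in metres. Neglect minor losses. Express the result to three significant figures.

Pipe 1: V = 2.324 m/s, Re = 1.68×10^5, ε/D = 0.00379, f = 0.02885, h_1 = f(L/D)V²/2g = 200.4 m
Pipe 2: V = 0.2052 m/s, Re = 4.98×10^4, ε/D = 8.10×10^-4, f = 0.02363, h_2 = f(L/D)V²/2g = 0.07483 m
Pipe 3: V = 0.2038 m/s, Re = 4.96×10^4, ε/D = 1.72×10^-4, f = 0.02148, h_3 = f(L/D)V²/2g = 0.1723 m
Series → Q common, losses add: H = Σh = 200.6 m

H ≈ 201 m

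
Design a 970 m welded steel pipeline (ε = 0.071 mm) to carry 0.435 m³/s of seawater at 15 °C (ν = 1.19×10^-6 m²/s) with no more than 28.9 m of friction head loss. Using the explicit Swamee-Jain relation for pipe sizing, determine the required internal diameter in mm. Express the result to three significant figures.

D ≈ 381 mm

Swamee-Jain (Type III): D = 0.66·[ε^1.25·(LQ²/(gh_f))^4.75 + ν·Q^9.4·(L/(gh_f))^5.2]^0.04
LQ²/(gh_f) = 0.6474; L/(gh_f) = 3.421
Term 1 = ε^1.25·(…)^4.75 = 8.26×10^-7; Term 2 = ν·Q^9.4·(…)^5.2 = 2.85×10^-7
D = 0.66·(8.26×10^-7 + 2.85×10^-7)^0.04 = 0.3814 m = 381 mm
Check: V = 3.81 m/s, Re = 1.22×10^6, f = 0.01446, h_f = 27.2 m ≈ 28.9 m ✓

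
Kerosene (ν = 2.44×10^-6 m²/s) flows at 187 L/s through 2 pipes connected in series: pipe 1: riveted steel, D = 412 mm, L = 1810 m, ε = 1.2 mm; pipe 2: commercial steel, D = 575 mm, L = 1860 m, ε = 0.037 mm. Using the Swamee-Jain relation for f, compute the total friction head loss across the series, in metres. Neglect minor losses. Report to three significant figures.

H ≈ 13.2 m

Pipe 1: V = 1.403 m/s, Re = 2.37×10^5, ε/D = 0.00291, f = 0.02670, h_1 = f(L/D)V²/2g = 11.76 m
Pipe 2: V = 0.7201 m/s, Re = 1.70×10^5, ε/D = 6.43×10^-5, f = 0.01656, h_2 = f(L/D)V²/2g = 1.416 m
Series → Q common, losses add: H = Σh = 13.18 m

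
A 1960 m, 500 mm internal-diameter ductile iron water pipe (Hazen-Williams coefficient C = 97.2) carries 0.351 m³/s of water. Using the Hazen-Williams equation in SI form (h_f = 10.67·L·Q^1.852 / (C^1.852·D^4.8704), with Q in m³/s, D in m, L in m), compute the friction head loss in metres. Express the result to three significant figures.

h_f = 10.67·1960·0.351^1.852 / (97.2^1.852·0.500^4.8704) = 18.34 m

h_f ≈ 18.3 m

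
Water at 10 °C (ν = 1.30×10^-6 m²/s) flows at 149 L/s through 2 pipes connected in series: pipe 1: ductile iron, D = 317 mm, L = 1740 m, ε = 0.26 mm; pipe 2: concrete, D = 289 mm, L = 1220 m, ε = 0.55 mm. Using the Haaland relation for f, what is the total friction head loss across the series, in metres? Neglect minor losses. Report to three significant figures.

Pipe 1: V = 1.888 m/s, Re = 4.60×10^5, ε/D = 8.20×10^-4, f = 0.01941, h_1 = f(L/D)V²/2g = 19.35 m
Pipe 2: V = 2.271 m/s, Re = 5.05×10^5, ε/D = 0.00190, f = 0.02349, h_2 = f(L/D)V²/2g = 26.08 m
Series → Q common, losses add: H = Σh = 45.43 m

H ≈ 45.4 m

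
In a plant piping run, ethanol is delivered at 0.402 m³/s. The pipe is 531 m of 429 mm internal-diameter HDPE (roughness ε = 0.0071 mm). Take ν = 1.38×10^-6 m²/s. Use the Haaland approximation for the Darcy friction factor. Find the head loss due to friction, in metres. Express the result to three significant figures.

V = 4Q/(πD²) = 4·0.402/(π·0.429²) = 2.781 m/s
Re = VD/ν = 2.781·0.429/1.38×10^-6 = 8.65×10^5 → turbulent
ε/D = 0.0071/429 = 1.66×10^-5
Haaland: f = 0.01215
h_f = f(L/D)V²/(2g) = 0.01215·(531/0.429)·2.781²/(2·9.81) = 5.931 m

h_f ≈ 5.93 m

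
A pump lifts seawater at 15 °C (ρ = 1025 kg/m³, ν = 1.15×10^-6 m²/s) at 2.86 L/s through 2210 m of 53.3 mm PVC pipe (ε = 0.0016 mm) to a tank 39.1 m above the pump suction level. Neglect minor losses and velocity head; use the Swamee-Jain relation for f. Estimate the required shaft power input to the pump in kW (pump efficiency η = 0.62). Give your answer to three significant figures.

V = 4Q/(πD²) = 1.282 m/s; Re = 5.94×10^4; ε/D = 3.00×10^-5; f = 0.02011
h_f = f(L/D)V²/2g = 69.84 m
Total head H = z + h_f = 39.1 + 69.84 = 108.9 m
P_hyd = ρgQH = 1025·9.81·0.00286·108.9 = 3.133 kW
P_shaft = P_hyd/η = 3.133/0.62 = 5.053 kW

P_shaft ≈ 5.05 kW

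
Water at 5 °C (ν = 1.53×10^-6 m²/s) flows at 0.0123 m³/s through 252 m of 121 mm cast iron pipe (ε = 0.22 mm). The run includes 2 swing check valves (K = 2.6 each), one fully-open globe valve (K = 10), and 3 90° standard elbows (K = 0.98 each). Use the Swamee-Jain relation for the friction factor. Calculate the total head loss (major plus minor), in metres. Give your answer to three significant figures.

V = 4Q/(πD²) = 1.070 m/s; V²/2g = 0.05832 m
Re = 8.46×10^4, ε/D = 0.00182 → f = 0.02514 (Swamee-Jain)
Major: h_f = f(L/D)·V²/2g = 0.02514·2083·0.05832 = 3.053 m
Minor: ΣK = 18.1; h_m = ΣK·V²/2g = 1.058 m
Total H_L = 3.053 + 1.058 = 4.111 m

H_L ≈ 4.11 m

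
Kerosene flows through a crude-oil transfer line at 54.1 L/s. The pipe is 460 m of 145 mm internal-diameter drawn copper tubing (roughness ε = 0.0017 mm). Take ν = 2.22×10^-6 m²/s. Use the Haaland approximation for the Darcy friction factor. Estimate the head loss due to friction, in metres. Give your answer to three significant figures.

V = 4Q/(πD²) = 4·0.0541/(π·0.145²) = 3.276 m/s
Re = VD/ν = 3.276·0.145/2.22×10^-6 = 2.14×10^5 → turbulent
ε/D = 0.0017/145 = 1.17×10^-5
Haaland: f = 0.01537
h_f = f(L/D)V²/(2g) = 0.01537·(460/0.145)·3.276²/(2·9.81) = 26.68 m

h_f ≈ 26.7 m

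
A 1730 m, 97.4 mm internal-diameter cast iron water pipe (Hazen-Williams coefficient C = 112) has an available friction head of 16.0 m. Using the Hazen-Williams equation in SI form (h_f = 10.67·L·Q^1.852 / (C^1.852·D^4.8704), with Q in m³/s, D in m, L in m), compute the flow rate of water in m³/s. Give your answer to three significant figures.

Rearranging: Q = [h_f·C^1.852·D^4.8704 / (10.67·L)]^(1/1.852)
Q = [16.0·112^1.852·0.0974^4.8704 / (10.67·1730)]^0.540 = 0.005444 m³/s

Q ≈ 0.00544 m³/s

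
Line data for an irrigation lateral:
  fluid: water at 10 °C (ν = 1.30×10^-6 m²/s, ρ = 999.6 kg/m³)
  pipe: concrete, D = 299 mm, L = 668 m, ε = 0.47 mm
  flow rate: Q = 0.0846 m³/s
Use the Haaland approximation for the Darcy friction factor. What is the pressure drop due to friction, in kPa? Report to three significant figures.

Δp ≈ 36.8 kPa

V = 4Q/(πD²) = 4·0.0846/(π·0.299²) = 1.205 m/s
Re = VD/ν = 1.205·0.299/1.30×10^-6 = 2.77×10^5 → turbulent
ε/D = 0.47/299 = 0.00157
Haaland: f = 0.02271
h_f = f(L/D)V²/(2g) = 0.02271·(668/0.299)·1.205²/(2·9.81) = 3.754 m
Δp = ρg·h_f = 999.6·9.81·3.754 = 36.81 kPa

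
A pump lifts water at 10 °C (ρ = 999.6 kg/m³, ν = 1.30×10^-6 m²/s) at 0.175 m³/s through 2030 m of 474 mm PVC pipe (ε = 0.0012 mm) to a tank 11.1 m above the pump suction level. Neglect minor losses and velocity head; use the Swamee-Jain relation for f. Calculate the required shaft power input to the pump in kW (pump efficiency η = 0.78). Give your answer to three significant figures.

V = 4Q/(πD²) = 0.9917 m/s; Re = 3.62×10^5; ε/D = 2.53×10^-6; f = 0.01392
h_f = f(L/D)V²/2g = 2.988 m
Total head H = z + h_f = 11.1 + 2.988 = 14.09 m
P_hyd = ρgQH = 999.6·9.81·0.175·14.09 = 24.18 kW
P_shaft = P_hyd/η = 24.18/0.78 = 30.99 kW

P_shaft ≈ 31.0 kW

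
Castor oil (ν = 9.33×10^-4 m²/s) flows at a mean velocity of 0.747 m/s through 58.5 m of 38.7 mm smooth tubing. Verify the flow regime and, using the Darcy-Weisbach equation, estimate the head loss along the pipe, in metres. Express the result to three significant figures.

h_f ≈ 88.8 m

Re = VD/ν = 0.747·0.03870/9.33×10^-4 = 31.0 → laminar (Re < 2300)
f = 64/Re = 2.066
h_f = f(L/D)V²/(2g) = 2.066·(58.5/0.03870)·0.747²/(2·9.81) = 88.80 m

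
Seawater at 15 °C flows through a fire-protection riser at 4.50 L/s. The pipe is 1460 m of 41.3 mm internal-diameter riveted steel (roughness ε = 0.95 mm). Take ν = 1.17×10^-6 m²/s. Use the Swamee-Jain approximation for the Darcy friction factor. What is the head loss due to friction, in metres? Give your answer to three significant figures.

h_f ≈ 1050 m

V = 4Q/(πD²) = 4·0.00450/(π·0.0413²) = 3.359 m/s
Re = VD/ν = 3.359·0.0413/1.17×10^-6 = 1.19×10^5 → turbulent
ε/D = 0.95/41.3 = 0.0230
Swamee-Jain: f = 0.05186
h_f = f(L/D)V²/(2g) = 0.05186·(1460/0.0413)·3.359²/(2·9.81) = 1054 m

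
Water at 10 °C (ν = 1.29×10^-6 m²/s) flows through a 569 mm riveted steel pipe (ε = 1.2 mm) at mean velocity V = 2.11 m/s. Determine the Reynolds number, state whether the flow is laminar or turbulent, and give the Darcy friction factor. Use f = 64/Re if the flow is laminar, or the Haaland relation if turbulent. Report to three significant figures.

Re ≈ 9.31×10^5; turbulent; f ≈ 0.0240

Re = VD/ν = 2.110·0.569/1.29×10^-6 = 9.31×10^5
Re > 4000 → turbulent; ε/D = 0.00211
Haaland: f = 0.02397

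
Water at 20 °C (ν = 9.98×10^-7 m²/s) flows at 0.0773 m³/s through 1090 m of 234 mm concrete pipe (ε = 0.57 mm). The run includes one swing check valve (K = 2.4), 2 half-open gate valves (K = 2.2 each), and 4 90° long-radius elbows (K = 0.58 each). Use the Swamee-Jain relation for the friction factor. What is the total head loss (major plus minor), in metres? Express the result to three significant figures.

H_L ≈ 20.8 m

V = 4Q/(πD²) = 1.797 m/s; V²/2g = 0.1647 m
Re = 4.21×10^5, ε/D = 0.00244 → f = 0.02520 (Swamee-Jain)
Major: h_f = f(L/D)·V²/2g = 0.02520·4658·0.1647 = 19.33 m
Minor: ΣK = 9.12; h_m = ΣK·V²/2g = 1.502 m
Total H_L = 19.33 + 1.502 = 20.83 m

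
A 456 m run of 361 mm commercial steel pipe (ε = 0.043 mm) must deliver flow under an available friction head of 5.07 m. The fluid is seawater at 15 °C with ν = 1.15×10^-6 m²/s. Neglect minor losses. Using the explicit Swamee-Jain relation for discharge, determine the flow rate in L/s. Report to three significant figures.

Q ≈ 242 L/s

Swamee-Jain (Type II): Q = -0.965·√(gD⁵h_f/L)·ln[ε/(3.7D) + √(3.17ν²L/(gD³h_f))]
√(gD⁵h_f/L) = √(9.81·0.361⁵·5.07/456) = 0.02586
ε/(3.7D) = 3.22×10^-5; √(3.17ν²L/(gD³h_f)) = 2.86×10^-5
Q = -0.965·0.02586·ln(6.078×10^-5) = 0.2423 m³/s
Check: V = 2.37 m/s, Re = 7.43×10^5, f = 0.01412, h_f = 5.09 m ≈ 5.07 m ✓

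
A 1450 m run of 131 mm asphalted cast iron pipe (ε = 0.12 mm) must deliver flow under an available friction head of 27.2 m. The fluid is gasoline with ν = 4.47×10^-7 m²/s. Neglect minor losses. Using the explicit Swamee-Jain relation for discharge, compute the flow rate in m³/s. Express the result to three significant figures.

Swamee-Jain (Type II): Q = -0.965·√(gD⁵h_f/L)·ln[ε/(3.7D) + √(3.17ν²L/(gD³h_f))]
√(gD⁵h_f/L) = √(9.81·0.131⁵·27.2/1450) = 0.002664
ε/(3.7D) = 2.48×10^-4; √(3.17ν²L/(gD³h_f)) = 3.91×10^-5
Q = -0.965·0.002664·ln(2.867×10^-4) = 0.02097 m³/s
Check: V = 1.56 m/s, Re = 4.56×10^5, f = 0.02004, h_f = 27.4 m ≈ 27.2 m ✓

Q ≈ 0.0210 m³/s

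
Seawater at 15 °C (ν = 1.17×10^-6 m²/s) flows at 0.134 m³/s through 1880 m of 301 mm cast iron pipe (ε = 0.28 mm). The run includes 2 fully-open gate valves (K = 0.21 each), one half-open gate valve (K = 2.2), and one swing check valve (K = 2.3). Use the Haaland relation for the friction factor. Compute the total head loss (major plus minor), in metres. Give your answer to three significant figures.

H_L ≈ 23.4 m

V = 4Q/(πD²) = 1.883 m/s; V²/2g = 0.1807 m
Re = 4.84×10^5, ε/D = 9.30×10^-4 → f = 0.01990 (Haaland)
Major: h_f = f(L/D)·V²/2g = 0.01990·6246·0.1807 = 22.46 m
Minor: ΣK = 4.92; h_m = ΣK·V²/2g = 0.8893 m
Total H_L = 22.46 + 0.8893 = 23.35 m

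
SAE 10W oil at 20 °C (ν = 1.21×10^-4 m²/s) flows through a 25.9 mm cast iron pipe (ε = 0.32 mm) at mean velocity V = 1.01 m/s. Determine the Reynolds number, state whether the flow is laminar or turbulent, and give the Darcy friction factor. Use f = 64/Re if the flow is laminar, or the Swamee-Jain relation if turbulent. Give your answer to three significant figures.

Re = VD/ν = 1.010·0.0259/1.21×10^-4 = 216
Re < 2300 → laminar → f = 64/Re = 0.2960

Re ≈ 216; laminar; f = 64/Re ≈ 0.296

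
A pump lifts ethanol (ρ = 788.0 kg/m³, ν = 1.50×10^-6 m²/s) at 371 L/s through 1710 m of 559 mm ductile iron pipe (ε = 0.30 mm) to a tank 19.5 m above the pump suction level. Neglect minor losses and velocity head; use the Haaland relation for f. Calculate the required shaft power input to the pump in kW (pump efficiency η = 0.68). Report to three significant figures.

V = 4Q/(πD²) = 1.512 m/s; Re = 5.63×10^5; ε/D = 5.37×10^-4; f = 0.01772
h_f = f(L/D)V²/2g = 6.314 m
Total head H = z + h_f = 19.5 + 6.314 = 25.81 m
P_hyd = ρgQH = 788.0·9.81·0.371·25.81 = 74.03 kW
P_shaft = P_hyd/η = 74.03/0.68 = 108.9 kW

P_shaft ≈ 109 kW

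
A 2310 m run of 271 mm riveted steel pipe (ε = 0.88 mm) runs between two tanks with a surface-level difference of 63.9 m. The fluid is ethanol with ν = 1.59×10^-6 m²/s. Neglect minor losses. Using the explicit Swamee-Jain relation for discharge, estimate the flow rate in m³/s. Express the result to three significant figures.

Swamee-Jain (Type II): Q = -0.965·√(gD⁵h_f/L)·ln[ε/(3.7D) + √(3.17ν²L/(gD³h_f))]
√(gD⁵h_f/L) = √(9.81·0.271⁵·63.9/2310) = 0.01992
ε/(3.7D) = 8.78×10^-4; √(3.17ν²L/(gD³h_f)) = 3.85×10^-5
Q = -0.965·0.01992·ln(9.162×10^-4) = 0.1344 m³/s
Check: V = 2.33 m/s, Re = 3.97×10^5, f = 0.02720, h_f = 64.2 m ≈ 63.9 m ✓

Q ≈ 0.134 m³/s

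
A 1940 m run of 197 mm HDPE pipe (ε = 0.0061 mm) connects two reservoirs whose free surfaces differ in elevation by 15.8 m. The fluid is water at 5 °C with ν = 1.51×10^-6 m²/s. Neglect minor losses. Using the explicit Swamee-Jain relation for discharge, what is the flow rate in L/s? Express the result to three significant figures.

Q ≈ 42.5 L/s

Swamee-Jain (Type II): Q = -0.965·√(gD⁵h_f/L)·ln[ε/(3.7D) + √(3.17ν²L/(gD³h_f))]
√(gD⁵h_f/L) = √(9.81·0.197⁵·15.8/1940) = 0.004869
ε/(3.7D) = 8.37×10^-6; √(3.17ν²L/(gD³h_f)) = 1.09×10^-4
Q = -0.965·0.004869·ln(1.171×10^-4) = 0.04253 m³/s
Check: V = 1.40 m/s, Re = 1.82×10^5, f = 0.01609, h_f = 15.7 m ≈ 15.8 m ✓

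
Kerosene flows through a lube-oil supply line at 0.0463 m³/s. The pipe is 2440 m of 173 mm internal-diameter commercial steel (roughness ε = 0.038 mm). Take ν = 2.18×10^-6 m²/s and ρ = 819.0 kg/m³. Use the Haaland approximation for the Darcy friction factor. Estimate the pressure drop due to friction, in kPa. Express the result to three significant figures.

Δp ≈ 394 kPa

V = 4Q/(πD²) = 4·0.0463/(π·0.173²) = 1.970 m/s
Re = VD/ν = 1.970·0.173/2.18×10^-6 = 1.56×10^5 → turbulent
ε/D = 0.038/173 = 2.20×10^-4
Haaland: f = 0.01758
h_f = f(L/D)V²/(2g) = 0.01758·(2440/0.173)·1.970²/(2·9.81) = 49.02 m
Δp = ρg·h_f = 819.0·9.81·49.02 = 393.8 kPa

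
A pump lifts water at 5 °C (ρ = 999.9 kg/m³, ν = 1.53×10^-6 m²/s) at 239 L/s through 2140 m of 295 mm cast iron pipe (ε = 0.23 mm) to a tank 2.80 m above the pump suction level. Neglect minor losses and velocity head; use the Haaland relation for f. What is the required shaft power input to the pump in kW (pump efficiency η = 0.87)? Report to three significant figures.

V = 4Q/(πD²) = 3.497 m/s; Re = 6.74×10^5; ε/D = 7.80×10^-4; f = 0.01900
h_f = f(L/D)V²/2g = 85.91 m
Total head H = z + h_f = 2.80 + 85.91 = 88.71 m
P_hyd = ρgQH = 999.9·9.81·0.239·88.71 = 208.0 kW
P_shaft = P_hyd/η = 208.0/0.87 = 239.0 kW

P_shaft ≈ 239 kW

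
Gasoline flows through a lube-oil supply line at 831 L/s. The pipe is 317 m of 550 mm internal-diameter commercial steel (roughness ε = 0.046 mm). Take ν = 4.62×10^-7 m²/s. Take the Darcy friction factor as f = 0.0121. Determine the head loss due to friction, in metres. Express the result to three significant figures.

h_f ≈ 4.35 m

V = 4Q/(πD²) = 4·0.831/(π·0.550²) = 3.498 m/s
h_f = f(L/D)V²/(2g) = 0.01210·(317/0.550)·3.498²/(2·9.81) = 4.349 m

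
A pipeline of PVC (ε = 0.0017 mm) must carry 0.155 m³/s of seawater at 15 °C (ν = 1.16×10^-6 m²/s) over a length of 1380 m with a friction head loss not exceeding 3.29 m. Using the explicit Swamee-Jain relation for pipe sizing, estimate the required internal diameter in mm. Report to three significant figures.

Swamee-Jain (Type III): D = 0.66·[ε^1.25·(LQ²/(gh_f))^4.75 + ν·Q^9.4·(L/(gh_f))^5.2]^0.04
LQ²/(gh_f) = 1.027; L/(gh_f) = 42.76
Term 1 = ε^1.25·(…)^4.75 = 6.97×10^-8; Term 2 = ν·Q^9.4·(…)^5.2 = 8.61×10^-6
D = 0.66·(6.97×10^-8 + 8.61×10^-6)^0.04 = 0.4141 m = 414 mm
Check: V = 1.15 m/s, Re = 4.11×10^5, f = 0.01362, h_f = 3.07 m ≈ 3.29 m ✓

D ≈ 414 mm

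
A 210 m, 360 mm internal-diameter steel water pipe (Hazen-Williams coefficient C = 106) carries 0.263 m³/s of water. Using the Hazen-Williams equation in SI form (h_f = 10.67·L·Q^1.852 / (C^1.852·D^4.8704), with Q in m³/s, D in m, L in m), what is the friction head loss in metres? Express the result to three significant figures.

h_f ≈ 4.86 m

h_f = 10.67·210·0.263^1.852 / (106^1.852·0.360^4.8704) = 4.856 m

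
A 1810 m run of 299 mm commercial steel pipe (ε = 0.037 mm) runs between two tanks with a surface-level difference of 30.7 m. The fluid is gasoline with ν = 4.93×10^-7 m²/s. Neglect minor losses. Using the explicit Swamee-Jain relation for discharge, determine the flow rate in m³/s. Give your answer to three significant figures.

Q ≈ 0.192 m³/s

Swamee-Jain (Type II): Q = -0.965·√(gD⁵h_f/L)·ln[ε/(3.7D) + √(3.17ν²L/(gD³h_f))]
√(gD⁵h_f/L) = √(9.81·0.299⁵·30.7/1810) = 0.01994
ε/(3.7D) = 3.34×10^-5; √(3.17ν²L/(gD³h_f)) = 1.32×10^-5
Q = -0.965·0.01994·ln(4.661×10^-5) = 0.1919 m³/s
Check: V = 2.73 m/s, Re = 1.66×10^6, f = 0.01340, h_f = 30.9 m ≈ 30.7 m ✓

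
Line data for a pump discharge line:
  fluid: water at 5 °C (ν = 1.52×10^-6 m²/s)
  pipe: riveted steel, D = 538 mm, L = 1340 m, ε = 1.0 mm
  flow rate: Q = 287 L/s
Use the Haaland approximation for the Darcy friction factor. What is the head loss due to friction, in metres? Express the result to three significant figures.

V = 4Q/(πD²) = 4·0.287/(π·0.538²) = 1.262 m/s
Re = VD/ν = 1.262·0.538/1.52×10^-6 = 4.47×10^5 → turbulent
ε/D = 1.0/538 = 0.00186
Haaland: f = 0.02340
h_f = f(L/D)V²/(2g) = 0.02340·(1340/0.538)·1.262²/(2·9.81) = 4.734 m

h_f ≈ 4.73 m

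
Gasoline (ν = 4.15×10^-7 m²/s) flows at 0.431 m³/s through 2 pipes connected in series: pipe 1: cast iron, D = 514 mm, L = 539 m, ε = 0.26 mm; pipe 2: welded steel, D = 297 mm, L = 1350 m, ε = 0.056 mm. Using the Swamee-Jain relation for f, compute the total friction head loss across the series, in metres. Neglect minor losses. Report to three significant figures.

H ≈ 128 m

Pipe 1: V = 2.077 m/s, Re = 2.57×10^6, ε/D = 5.06×10^-4, f = 0.01701, h_1 = f(L/D)V²/2g = 3.921 m
Pipe 2: V = 6.221 m/s, Re = 4.45×10^6, ε/D = 1.89×10^-4, f = 0.01388, h_2 = f(L/D)V²/2g = 124.4 m
Series → Q common, losses add: H = Σh = 128.3 m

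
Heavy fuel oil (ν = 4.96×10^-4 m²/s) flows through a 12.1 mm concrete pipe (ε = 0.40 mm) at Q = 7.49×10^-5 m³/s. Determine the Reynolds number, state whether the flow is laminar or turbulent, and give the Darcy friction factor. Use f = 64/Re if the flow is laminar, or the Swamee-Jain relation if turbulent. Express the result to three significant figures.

V = 4Q/(πD²) = 0.6514 m/s
Re = VD/ν = 0.6514·0.0121/4.96×10^-4 = 15.9
Re < 2300 → laminar → f = 64/Re = 4.028

Re ≈ 15.9; laminar; f = 64/Re ≈ 4.03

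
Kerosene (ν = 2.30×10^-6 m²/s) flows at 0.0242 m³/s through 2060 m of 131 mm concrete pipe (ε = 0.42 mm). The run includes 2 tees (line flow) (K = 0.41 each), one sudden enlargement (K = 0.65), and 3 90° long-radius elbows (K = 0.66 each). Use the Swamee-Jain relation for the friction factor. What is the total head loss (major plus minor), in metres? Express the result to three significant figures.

V = 4Q/(πD²) = 1.795 m/s; V²/2g = 0.1643 m
Re = 1.02×10^5, ε/D = 0.00321 → f = 0.02813 (Swamee-Jain)
Major: h_f = f(L/D)·V²/2g = 0.02813·15725·0.1643 = 72.68 m
Minor: ΣK = 3.45; h_m = ΣK·V²/2g = 0.5669 m
Total H_L = 72.68 + 0.5669 = 73.25 m

H_L ≈ 73.3 m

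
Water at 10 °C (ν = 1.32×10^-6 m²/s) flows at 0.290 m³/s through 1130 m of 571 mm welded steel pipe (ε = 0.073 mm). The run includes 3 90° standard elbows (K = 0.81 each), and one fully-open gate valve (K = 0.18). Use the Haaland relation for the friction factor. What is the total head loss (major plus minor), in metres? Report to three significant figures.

V = 4Q/(πD²) = 1.132 m/s; V²/2g = 0.06537 m
Re = 4.90×10^5, ε/D = 1.28×10^-4 → f = 0.01460 (Haaland)
Major: h_f = f(L/D)·V²/2g = 0.01460·1979·0.06537 = 1.889 m
Minor: ΣK = 2.61; h_m = ΣK·V²/2g = 0.1706 m
Total H_L = 1.889 + 0.1706 = 2.059 m

H_L ≈ 2.06 m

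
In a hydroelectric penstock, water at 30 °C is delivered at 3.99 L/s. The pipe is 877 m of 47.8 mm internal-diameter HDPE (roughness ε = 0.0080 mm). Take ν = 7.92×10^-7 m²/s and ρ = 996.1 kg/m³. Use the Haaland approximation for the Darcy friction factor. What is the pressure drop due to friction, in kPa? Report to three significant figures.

Δp ≈ 799 kPa

V = 4Q/(πD²) = 4·0.00399/(π·0.0478²) = 2.223 m/s
Re = VD/ν = 2.223·0.0478/7.92×10^-7 = 1.34×10^5 → turbulent
ε/D = 0.0080/47.8 = 1.67×10^-4
Haaland: f = 0.01769
h_f = f(L/D)V²/(2g) = 0.01769·(877/0.0478)·2.223²/(2·9.81) = 81.77 m
Δp = ρg·h_f = 996.1·9.81·81.77 = 799.0 kPa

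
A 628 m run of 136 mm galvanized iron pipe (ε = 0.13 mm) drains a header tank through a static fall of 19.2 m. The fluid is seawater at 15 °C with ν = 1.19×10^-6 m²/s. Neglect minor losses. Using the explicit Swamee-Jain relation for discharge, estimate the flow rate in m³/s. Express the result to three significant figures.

Q ≈ 0.0288 m³/s

Swamee-Jain (Type II): Q = -0.965·√(gD⁵h_f/L)·ln[ε/(3.7D) + √(3.17ν²L/(gD³h_f))]
√(gD⁵h_f/L) = √(9.81·0.136⁵·19.2/628) = 0.003736
ε/(3.7D) = 2.58×10^-4; √(3.17ν²L/(gD³h_f)) = 7.71×10^-5
Q = -0.965·0.003736·ln(3.355×10^-4) = 0.02884 m³/s
Check: V = 1.99 m/s, Re = 2.27×10^5, f = 0.02086, h_f = 19.3 m ≈ 19.2 m ✓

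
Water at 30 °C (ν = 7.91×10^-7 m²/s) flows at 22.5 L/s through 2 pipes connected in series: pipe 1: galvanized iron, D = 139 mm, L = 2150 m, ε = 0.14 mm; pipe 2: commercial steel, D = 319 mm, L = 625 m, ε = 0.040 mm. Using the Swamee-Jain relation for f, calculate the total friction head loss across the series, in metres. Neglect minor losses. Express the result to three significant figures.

Pipe 1: V = 1.483 m/s, Re = 2.61×10^5, ε/D = 0.00101, f = 0.02092, h_1 = f(L/D)V²/2g = 36.25 m
Pipe 2: V = 0.2815 m/s, Re = 1.14×10^5, ε/D = 1.25×10^-4, f = 0.01818, h_2 = f(L/D)V²/2g = 0.1439 m
Series → Q common, losses add: H = Σh = 36.39 m

H ≈ 36.4 m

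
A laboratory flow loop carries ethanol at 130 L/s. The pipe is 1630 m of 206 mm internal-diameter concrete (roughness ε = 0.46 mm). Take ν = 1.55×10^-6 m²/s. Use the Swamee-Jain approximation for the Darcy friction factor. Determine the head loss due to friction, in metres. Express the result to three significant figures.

V = 4Q/(πD²) = 4·0.130/(π·0.206²) = 3.900 m/s
Re = VD/ν = 3.900·0.206/1.55×10^-6 = 5.18×10^5 → turbulent
ε/D = 0.46/206 = 0.00223
Swamee-Jain: f = 0.02456
h_f = f(L/D)V²/(2g) = 0.02456·(1630/0.206)·3.900²/(2·9.81) = 150.7 m

h_f ≈ 151 m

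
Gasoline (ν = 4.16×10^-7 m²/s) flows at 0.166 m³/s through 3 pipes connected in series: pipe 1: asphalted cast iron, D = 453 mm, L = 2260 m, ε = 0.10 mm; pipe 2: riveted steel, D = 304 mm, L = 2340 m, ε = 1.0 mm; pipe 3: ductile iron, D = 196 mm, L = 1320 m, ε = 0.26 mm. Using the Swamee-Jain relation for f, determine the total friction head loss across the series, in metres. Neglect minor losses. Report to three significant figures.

Pipe 1: V = 1.030 m/s, Re = 1.12×10^6, ε/D = 2.21×10^-4, f = 0.01491, h_1 = f(L/D)V²/2g = 4.021 m
Pipe 2: V = 2.287 m/s, Re = 1.67×10^6, ε/D = 0.00329, f = 0.02698, h_2 = f(L/D)V²/2g = 55.36 m
Pipe 3: V = 5.502 m/s, Re = 2.59×10^6, ε/D = 0.00133, f = 0.02120, h_3 = f(L/D)V²/2g = 220.3 m
Series → Q common, losses add: H = Σh = 279.7 m

H ≈ 280 m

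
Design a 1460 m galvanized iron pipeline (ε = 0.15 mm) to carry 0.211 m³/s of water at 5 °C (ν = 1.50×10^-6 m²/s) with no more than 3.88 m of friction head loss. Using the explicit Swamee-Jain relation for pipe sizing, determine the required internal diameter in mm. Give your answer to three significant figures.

D ≈ 479 mm

Swamee-Jain (Type III): D = 0.66·[ε^1.25·(LQ²/(gh_f))^4.75 + ν·Q^9.4·(L/(gh_f))^5.2]^0.04
LQ²/(gh_f) = 1.708; L/(gh_f) = 38.36
Term 1 = ε^1.25·(…)^4.75 = 2.11×10^-4; Term 2 = ν·Q^9.4·(…)^5.2 = 1.15×10^-4
D = 0.66·(2.11×10^-4 + 1.15×10^-4)^0.04 = 0.4787 m = 479 mm
Check: V = 1.17 m/s, Re = 3.74×10^5, f = 0.01683, h_f = 3.60 m ≈ 3.88 m ✓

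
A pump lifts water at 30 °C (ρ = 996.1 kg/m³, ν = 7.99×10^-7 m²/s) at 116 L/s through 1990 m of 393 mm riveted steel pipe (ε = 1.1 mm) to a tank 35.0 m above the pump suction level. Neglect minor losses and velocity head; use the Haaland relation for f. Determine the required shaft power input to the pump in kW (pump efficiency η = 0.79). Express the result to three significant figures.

P_shaft ≈ 59.0 kW

V = 4Q/(πD²) = 0.9563 m/s; Re = 4.70×10^5; ε/D = 0.00280; f = 0.02599
h_f = f(L/D)V²/2g = 6.133 m
Total head H = z + h_f = 35.0 + 6.133 = 41.13 m
P_hyd = ρgQH = 996.1·9.81·0.116·41.13 = 46.62 kW
P_shaft = P_hyd/η = 46.62/0.79 = 59.02 kW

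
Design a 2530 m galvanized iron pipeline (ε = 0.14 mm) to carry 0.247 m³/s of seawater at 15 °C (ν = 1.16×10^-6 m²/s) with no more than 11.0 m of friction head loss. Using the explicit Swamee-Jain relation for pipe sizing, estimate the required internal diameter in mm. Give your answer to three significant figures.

D ≈ 459 mm

Swamee-Jain (Type III): D = 0.66·[ε^1.25·(LQ²/(gh_f))^4.75 + ν·Q^9.4·(L/(gh_f))^5.2]^0.04
LQ²/(gh_f) = 1.430; L/(gh_f) = 23.45
Term 1 = ε^1.25·(…)^4.75 = 8.34×10^-5; Term 2 = ν·Q^9.4·(…)^5.2 = 3.02×10^-5
D = 0.66·(8.34×10^-5 + 3.02×10^-5)^0.04 = 0.4589 m = 459 mm
Check: V = 1.49 m/s, Re = 5.91×10^5, f = 0.01624, h_f = 10.2 m ≈ 11.0 m ✓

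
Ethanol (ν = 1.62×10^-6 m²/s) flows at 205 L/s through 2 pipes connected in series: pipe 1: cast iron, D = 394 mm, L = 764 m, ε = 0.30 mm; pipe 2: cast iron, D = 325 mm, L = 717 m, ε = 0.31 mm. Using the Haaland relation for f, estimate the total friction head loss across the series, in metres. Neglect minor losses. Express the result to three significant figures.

Pipe 1: V = 1.681 m/s, Re = 4.09×10^5, ε/D = 7.61×10^-4, f = 0.01920, h_1 = f(L/D)V²/2g = 5.363 m
Pipe 2: V = 2.471 m/s, Re = 4.96×10^5, ε/D = 9.54×10^-4, f = 0.01999, h_2 = f(L/D)V²/2g = 13.73 m
Series → Q common, losses add: H = Σh = 19.09 m

H ≈ 19.1 m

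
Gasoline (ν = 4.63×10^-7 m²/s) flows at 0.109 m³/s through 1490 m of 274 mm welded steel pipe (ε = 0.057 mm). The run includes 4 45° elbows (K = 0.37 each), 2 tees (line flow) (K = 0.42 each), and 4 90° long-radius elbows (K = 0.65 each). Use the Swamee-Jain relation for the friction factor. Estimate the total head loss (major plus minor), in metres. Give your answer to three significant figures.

H_L ≈ 14.9 m

V = 4Q/(πD²) = 1.849 m/s; V²/2g = 0.1742 m
Re = 1.09×10^6, ε/D = 2.08×10^-4 → f = 0.01479 (Swamee-Jain)
Major: h_f = f(L/D)·V²/2g = 0.01479·5438·0.1742 = 14.00 m
Minor: ΣK = 4.92; h_m = ΣK·V²/2g = 0.8569 m
Total H_L = 14.00 + 0.8569 = 14.86 m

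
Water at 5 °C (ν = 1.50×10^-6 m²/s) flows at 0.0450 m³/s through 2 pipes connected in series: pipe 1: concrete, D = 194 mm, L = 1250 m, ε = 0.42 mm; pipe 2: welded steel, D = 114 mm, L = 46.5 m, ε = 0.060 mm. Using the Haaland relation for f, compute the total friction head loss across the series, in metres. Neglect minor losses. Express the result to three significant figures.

H ≈ 26.1 m

Pipe 1: V = 1.522 m/s, Re = 1.97×10^5, ε/D = 0.00216, f = 0.02473, h_1 = f(L/D)V²/2g = 18.82 m
Pipe 2: V = 4.409 m/s, Re = 3.35×10^5, ε/D = 5.26×10^-4, f = 0.01810, h_2 = f(L/D)V²/2g = 7.315 m
Series → Q common, losses add: H = Σh = 26.13 m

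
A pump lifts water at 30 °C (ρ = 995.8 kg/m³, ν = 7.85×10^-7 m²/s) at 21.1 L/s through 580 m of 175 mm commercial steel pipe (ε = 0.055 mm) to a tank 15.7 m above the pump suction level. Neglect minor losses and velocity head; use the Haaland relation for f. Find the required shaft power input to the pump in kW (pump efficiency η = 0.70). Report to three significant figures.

V = 4Q/(πD²) = 0.8772 m/s; Re = 1.96×10^5; ε/D = 3.14×10^-4; f = 0.01764
h_f = f(L/D)V²/2g = 2.293 m
Total head H = z + h_f = 15.7 + 2.293 = 17.99 m
P_hyd = ρgQH = 995.8·9.81·0.0211·17.99 = 3.709 kW
P_shaft = P_hyd/η = 3.709/0.70 = 5.298 kW

P_shaft ≈ 5.30 kW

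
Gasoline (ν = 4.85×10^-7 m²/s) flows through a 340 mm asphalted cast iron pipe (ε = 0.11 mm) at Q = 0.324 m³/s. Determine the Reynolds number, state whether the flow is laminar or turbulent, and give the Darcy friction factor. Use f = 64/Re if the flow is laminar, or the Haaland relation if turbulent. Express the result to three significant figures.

V = 4Q/(πD²) = 3.569 m/s
Re = VD/ν = 3.569·0.340/4.85×10^-7 = 2.50×10^6
Re > 4000 → turbulent; ε/D = 3.24×10^-4
Haaland: f = 0.01546

Re ≈ 2.50×10^6; turbulent; f ≈ 0.0155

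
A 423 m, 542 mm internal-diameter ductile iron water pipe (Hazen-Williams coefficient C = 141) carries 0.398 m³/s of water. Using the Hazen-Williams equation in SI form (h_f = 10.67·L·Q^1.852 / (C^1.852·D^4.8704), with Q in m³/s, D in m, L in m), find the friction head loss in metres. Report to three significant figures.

h_f = 10.67·423·0.398^1.852 / (141^1.852·0.542^4.8704) = 1.693 m

h_f ≈ 1.69 m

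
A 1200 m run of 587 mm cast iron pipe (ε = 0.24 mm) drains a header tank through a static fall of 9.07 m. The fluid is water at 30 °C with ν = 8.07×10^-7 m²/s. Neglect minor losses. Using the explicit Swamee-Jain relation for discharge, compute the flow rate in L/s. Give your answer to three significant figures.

Swamee-Jain (Type II): Q = -0.965·√(gD⁵h_f/L)·ln[ε/(3.7D) + √(3.17ν²L/(gD³h_f))]
√(gD⁵h_f/L) = √(9.81·0.587⁵·9.07/1200) = 0.07189
ε/(3.7D) = 1.11×10^-4; √(3.17ν²L/(gD³h_f)) = 1.17×10^-5
Q = -0.965·0.07189·ln(1.222×10^-4) = 0.6250 m³/s
Check: V = 2.31 m/s, Re = 1.68×10^6, f = 0.01641, h_f = 9.12 m ≈ 9.07 m ✓

Q ≈ 625 L/s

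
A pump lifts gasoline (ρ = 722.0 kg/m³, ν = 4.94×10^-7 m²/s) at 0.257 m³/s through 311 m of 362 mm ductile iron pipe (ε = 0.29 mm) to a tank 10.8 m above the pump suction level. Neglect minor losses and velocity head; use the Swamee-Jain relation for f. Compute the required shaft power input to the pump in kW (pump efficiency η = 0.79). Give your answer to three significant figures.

V = 4Q/(πD²) = 2.497 m/s; Re = 1.83×10^6; ε/D = 8.01×10^-4; f = 0.01888
h_f = f(L/D)V²/2g = 5.155 m
Total head H = z + h_f = 10.8 + 5.155 = 15.96 m
P_hyd = ρgQH = 722.0·9.81·0.257·15.96 = 29.04 kW
P_shaft = P_hyd/η = 29.04/0.79 = 36.76 kW

P_shaft ≈ 36.8 kW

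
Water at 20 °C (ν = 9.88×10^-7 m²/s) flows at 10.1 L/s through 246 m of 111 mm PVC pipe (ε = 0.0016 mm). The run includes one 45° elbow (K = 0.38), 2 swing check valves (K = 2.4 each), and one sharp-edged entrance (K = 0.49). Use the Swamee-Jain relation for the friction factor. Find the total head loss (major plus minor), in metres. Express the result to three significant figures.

V = 4Q/(πD²) = 1.044 m/s; V²/2g = 0.05552 m
Re = 1.17×10^5, ε/D = 1.44×10^-5 → f = 0.01738 (Swamee-Jain)
Major: h_f = f(L/D)·V²/2g = 0.01738·2216·0.05552 = 2.139 m
Minor: ΣK = 5.67; h_m = ΣK·V²/2g = 0.3148 m
Total H_L = 2.139 + 0.3148 = 2.453 m

H_L ≈ 2.45 m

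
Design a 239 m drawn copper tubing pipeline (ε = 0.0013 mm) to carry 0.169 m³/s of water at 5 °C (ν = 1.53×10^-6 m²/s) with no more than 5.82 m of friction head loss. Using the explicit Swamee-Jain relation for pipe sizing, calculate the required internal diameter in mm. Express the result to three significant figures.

D ≈ 267 mm

Swamee-Jain (Type III): D = 0.66·[ε^1.25·(LQ²/(gh_f))^4.75 + ν·Q^9.4·(L/(gh_f))^5.2]^0.04
LQ²/(gh_f) = 0.1196; L/(gh_f) = 4.186
Term 1 = ε^1.25·(…)^4.75 = 1.82×10^-12; Term 2 = ν·Q^9.4·(…)^5.2 = 1.45×10^-10
D = 0.66·(1.82×10^-12 + 1.45×10^-10)^0.04 = 0.2668 m = 267 mm
Check: V = 3.02 m/s, Re = 5.27×10^5, f = 0.01305, h_f = 5.45 m ≈ 5.82 m ✓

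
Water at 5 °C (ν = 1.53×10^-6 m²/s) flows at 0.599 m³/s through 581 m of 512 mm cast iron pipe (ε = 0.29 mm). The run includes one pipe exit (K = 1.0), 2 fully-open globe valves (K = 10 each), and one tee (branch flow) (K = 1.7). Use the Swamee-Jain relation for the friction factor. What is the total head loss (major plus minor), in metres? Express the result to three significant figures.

H_L ≈ 18.5 m

V = 4Q/(πD²) = 2.909 m/s; V²/2g = 0.4314 m
Re = 9.74×10^5, ε/D = 5.66×10^-4 → f = 0.01775 (Swamee-Jain)
Major: h_f = f(L/D)·V²/2g = 0.01775·1135·0.4314 = 8.688 m
Minor: ΣK = 22.7; h_m = ΣK·V²/2g = 9.793 m
Total H_L = 8.688 + 9.793 = 18.48 m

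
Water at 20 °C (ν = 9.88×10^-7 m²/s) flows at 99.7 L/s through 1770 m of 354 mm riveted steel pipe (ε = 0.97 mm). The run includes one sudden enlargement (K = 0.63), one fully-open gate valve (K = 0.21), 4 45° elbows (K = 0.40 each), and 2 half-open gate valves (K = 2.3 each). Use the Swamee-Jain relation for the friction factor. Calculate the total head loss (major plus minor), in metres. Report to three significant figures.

V = 4Q/(πD²) = 1.013 m/s; V²/2g = 0.05230 m
Re = 3.63×10^5, ε/D = 0.00274 → f = 0.02604 (Swamee-Jain)
Major: h_f = f(L/D)·V²/2g = 0.02604·5000·0.05230 = 6.810 m
Minor: ΣK = 7.04; h_m = ΣK·V²/2g = 0.3682 m
Total H_L = 6.810 + 0.3682 = 7.178 m

H_L ≈ 7.18 m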